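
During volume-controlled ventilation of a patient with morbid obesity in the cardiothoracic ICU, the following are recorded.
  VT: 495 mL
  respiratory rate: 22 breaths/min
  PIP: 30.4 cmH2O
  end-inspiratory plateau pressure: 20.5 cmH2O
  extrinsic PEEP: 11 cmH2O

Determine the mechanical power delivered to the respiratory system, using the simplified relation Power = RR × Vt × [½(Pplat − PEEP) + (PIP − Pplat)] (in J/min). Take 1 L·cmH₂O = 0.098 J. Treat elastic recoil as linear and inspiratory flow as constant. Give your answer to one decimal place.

Per-breath work = Vt × [½(Pplat−PEEP) + (PIP−Pplat)] = 0.495 × [0.5×9.5 + 9.9] = 0.495 × 14.65 = 7.252 L·cmH2O.
Power = 22 × 7.252 = 159.54 L·cmH2O/min.
× 0.098 J/(L·cmH2O) → 15.635 J/min.

15.6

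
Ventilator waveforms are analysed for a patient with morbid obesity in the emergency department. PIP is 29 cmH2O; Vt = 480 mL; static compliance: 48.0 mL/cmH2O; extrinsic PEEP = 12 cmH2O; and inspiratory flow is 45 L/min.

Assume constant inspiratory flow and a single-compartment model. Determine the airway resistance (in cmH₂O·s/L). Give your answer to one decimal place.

Flow: 45 L/min ÷ 60 = 0.75 L/s.
Equation of motion (constant flow): PIP = Vt/C + R·V̇ + PEEP.
R·V̇ = PIP − Vt/C − PEEP = 29 − 480/48.0 − 12 = 29 − 10.0 − 12 = 7.0 cmH2O.
R = 7.0 / 0.75 = 9.333 cmH2O·s/L.

9.3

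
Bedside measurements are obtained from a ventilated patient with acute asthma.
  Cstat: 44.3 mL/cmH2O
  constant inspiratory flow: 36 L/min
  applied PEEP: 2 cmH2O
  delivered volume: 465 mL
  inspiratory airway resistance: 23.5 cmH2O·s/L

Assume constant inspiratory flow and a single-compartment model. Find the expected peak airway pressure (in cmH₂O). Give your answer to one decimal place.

Flow: 36 L/min ÷ 60 = 0.6 L/s.
Equation of motion (constant flow): PIP = Vt/C + R·V̇ + PEEP.
PIP = 465/44.3 + 23.5×0.6 + 2 = 10.497 + 14.1 + 2 = 26.597 cmH2O.

26.6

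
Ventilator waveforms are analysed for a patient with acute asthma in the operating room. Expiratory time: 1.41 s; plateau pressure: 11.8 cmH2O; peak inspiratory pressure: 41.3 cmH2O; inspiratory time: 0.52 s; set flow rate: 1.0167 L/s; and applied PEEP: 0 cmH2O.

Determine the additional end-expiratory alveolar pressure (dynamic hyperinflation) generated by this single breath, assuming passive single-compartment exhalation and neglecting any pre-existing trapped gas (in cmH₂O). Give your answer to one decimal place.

4.0

Vt = flow × Ti = 1.0167 L/s × 0.52 s × 1000 mL/L = 528.68 mL.
R = (PIP − Pplat)/V̇ = (41.3 − 11.8) / 1.0167 = 29.5/1.0167 = 29.015 cmH2O·s/L.
C = Vt/(Pplat − PEEP) = 528.68 / (11.8 − 0) = 528.68/11.8 = 44.803 mL/cmH2O.
τ = R × C = 29.015 × 0.0448 L/cmH2O = 1.3 s.
Fraction remaining = e^(−Te/τ) = e^(−1.41/1.3) = 0.338; trapped volume = 528.68 × 0.338 = 178.69 mL.
Additional alveolar pressure from trapping ≈ V_trapped / C = 178.69 / 44.803 = 3.988 cmH2O.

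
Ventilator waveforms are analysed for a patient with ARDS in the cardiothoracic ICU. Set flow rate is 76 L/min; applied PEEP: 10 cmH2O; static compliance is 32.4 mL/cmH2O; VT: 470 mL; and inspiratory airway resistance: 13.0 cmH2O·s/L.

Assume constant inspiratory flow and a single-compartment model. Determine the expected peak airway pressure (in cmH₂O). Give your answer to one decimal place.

Flow: 76 L/min ÷ 60 = 1.2667 L/s.
Equation of motion (constant flow): PIP = Vt/C + R·V̇ + PEEP.
PIP = 470/32.4 + 13.0×1.2667 + 10 = 14.506 + 16.467 + 10 = 40.973 cmH2O.

41.0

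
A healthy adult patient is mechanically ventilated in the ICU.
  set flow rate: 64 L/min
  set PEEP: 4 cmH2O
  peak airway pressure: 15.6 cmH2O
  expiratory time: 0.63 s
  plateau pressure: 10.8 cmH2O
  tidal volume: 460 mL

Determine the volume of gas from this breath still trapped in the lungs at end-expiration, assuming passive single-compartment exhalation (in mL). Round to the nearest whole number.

Flow: 64 L/min ÷ 60 = 1.0667 L/s.
R = (PIP − Pplat)/V̇ = (15.6 − 10.8) / 1.0667 = 4.8/1.0667 = 4.5 cmH2O·s/L.
C = Vt/(Pplat − PEEP) = 460.0 / (10.8 − 4) = 460.0/6.8 = 67.647 mL/cmH2O.
τ = R × C = 4.5 × 0.06765 L/cmH2O = 0.3044 s.
Fraction remaining = e^(−Te/τ) = e^(−0.63/0.3044) = 0.1262.
Trapped volume = 460.0 × 0.1262 = 58.052 mL.

58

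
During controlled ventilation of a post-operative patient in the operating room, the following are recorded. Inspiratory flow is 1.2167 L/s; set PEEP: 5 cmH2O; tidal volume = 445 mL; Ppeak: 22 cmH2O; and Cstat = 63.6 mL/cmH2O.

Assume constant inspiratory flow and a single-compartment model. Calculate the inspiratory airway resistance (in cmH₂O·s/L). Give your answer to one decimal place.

8.2

Equation of motion (constant flow): PIP = Vt/C + R·V̇ + PEEP.
R·V̇ = PIP − Vt/C − PEEP = 22 − 445/63.6 − 5 = 22 − 6.997 − 5 = 10.003 cmH2O.
R = 10.003 / 1.2167 = 8.221 cmH2O·s/L.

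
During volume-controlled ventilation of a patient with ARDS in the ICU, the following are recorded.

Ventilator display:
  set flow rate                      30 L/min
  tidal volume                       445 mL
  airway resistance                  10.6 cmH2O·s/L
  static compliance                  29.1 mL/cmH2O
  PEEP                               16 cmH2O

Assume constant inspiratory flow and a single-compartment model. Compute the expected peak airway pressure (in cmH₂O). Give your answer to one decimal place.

36.6

Flow: 30 L/min ÷ 60 = 0.5 L/s.
Equation of motion (constant flow): PIP = Vt/C + R·V̇ + PEEP.
PIP = 445/29.1 + 10.6×0.5 + 16 = 15.292 + 5.3 + 16 = 36.592 cmH2O.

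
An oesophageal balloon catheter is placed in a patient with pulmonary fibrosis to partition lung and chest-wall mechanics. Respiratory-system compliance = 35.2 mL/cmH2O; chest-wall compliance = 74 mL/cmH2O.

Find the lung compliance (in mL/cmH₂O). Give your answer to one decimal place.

1/CL = 1/Crs − 1/Ccw.
1/CL = 1/35.2 − 1/74 = 0.0149.
CL = 67.114 mL/cmH2O.

67.1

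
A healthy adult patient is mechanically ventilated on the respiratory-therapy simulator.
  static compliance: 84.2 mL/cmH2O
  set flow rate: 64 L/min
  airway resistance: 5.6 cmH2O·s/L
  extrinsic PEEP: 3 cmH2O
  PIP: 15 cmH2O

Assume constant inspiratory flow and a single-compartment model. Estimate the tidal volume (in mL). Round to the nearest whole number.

Flow: 64 L/min ÷ 60 = 1.0667 L/s.
Equation of motion (constant flow): PIP = Vt/C + R·V̇ + PEEP.
Vt/C = PIP − R·V̇ − PEEP = 15 − 5.974 − 3 = 6.026 cmH2O.
Vt = C × 6.026 = 84.2 × 6.026 = 507.39 mL.

507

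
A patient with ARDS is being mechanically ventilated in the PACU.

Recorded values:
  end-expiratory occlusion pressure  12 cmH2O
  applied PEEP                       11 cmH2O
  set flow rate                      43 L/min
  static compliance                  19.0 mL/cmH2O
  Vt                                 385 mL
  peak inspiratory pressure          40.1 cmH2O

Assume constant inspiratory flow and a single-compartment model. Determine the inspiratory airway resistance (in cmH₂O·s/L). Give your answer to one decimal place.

10.9

Flow: 43 L/min ÷ 60 = 0.7167 L/s.
Total PEEP = 12 cmH2O (set 11 + intrinsic 1); this is the baseline alveolar pressure.
Equation of motion (constant flow): PIP = Vt/C + R·V̇ + PEEP.
R·V̇ = PIP − Vt/C − PEEP = 40.1 − 385/19.0 − 12 = 40.1 − 20.263 − 12 = 7.837 cmH2O.
R = 7.837 / 0.7167 = 10.935 cmH2O·s/L.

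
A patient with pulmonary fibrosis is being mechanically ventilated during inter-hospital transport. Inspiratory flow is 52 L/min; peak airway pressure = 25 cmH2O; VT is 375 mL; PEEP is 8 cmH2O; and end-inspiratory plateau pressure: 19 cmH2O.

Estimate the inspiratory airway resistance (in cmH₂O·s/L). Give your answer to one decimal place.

Flow: 52 L/min ÷ 60 = 0.8667 L/s.
Raw = (PIP − Pplat) / flow = (25 − 19) / 0.8667 = 6.0 / 0.8667 = 6.923 cmH2O·s/L.

6.9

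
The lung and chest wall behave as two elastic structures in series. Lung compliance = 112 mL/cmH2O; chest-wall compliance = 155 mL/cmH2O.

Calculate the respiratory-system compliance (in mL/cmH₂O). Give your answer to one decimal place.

Lung and chest wall are elastances in series: 1/Crs = 1/CL + 1/Ccw.
1/Crs = 1/112 + 1/155 = 0.01538.
Crs = 65.02 mL/cmH2O.

65.0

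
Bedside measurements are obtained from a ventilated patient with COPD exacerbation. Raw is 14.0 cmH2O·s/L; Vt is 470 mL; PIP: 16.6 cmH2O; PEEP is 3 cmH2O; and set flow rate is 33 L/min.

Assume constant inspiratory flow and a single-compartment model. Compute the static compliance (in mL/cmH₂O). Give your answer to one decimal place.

79.7

Flow: 33 L/min ÷ 60 = 0.55 L/s.
Equation of motion (constant flow): PIP = Vt/C + R·V̇ + PEEP.
Vt/C = PIP − R·V̇ − PEEP = 16.6 − 14.0×0.55 − 3 = 16.6 − 7.7 − 3 = 5.9 cmH2O.
C = Vt / 5.9 = 470 / 5.9 = 79.661 mL/cmH2O.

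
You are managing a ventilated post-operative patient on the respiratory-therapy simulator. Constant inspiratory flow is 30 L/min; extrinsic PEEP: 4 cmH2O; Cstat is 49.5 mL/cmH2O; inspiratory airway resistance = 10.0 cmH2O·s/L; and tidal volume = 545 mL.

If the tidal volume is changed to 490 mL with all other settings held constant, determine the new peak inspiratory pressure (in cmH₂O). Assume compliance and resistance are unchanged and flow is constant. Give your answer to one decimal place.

Flow: 30 L/min ÷ 60 = 0.5 L/s.
PIP = Vt/C + R·V̇ + PEEP (constant-flow equation of motion).
Only the elastic term changes: ΔPIP = ΔVt / C = (490 − 545) / 49.5 = -1.111 cmH2O.
Original PIP = 545/49.5 + 10.0×0.5 + 4 = 20.01 cmH2O; new PIP = 20.01 + (-1.111) = 18.899 cmH2O.

18.9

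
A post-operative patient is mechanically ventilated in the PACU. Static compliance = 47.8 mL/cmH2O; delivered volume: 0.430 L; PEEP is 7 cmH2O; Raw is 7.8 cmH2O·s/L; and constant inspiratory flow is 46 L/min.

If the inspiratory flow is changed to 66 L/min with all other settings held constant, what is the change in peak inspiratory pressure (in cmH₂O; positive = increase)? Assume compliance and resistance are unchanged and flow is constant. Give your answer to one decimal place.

Flow: 46 L/min ÷ 60 = 0.7667 L/s.
New flow: 66 L/min ÷ 60 = 1.1 L/s.
PIP = Vt/C + R·V̇ + PEEP (constant-flow equation of motion).
Only the resistive term changes: ΔPIP = R × ΔV̇ = 7.8 × (1.1 − 0.7667) = 7.8 × 0.3333 = 2.6 cmH2O.

2.6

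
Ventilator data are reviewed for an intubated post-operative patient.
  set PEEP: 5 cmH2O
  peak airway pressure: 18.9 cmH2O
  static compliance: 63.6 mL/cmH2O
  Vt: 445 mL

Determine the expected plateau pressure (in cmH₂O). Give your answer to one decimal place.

Pplat = PEEP + Vt / Cstat = 5 + 445 / 63.6 = 5 + 6.997 = 11.997 cmH2O.

12.0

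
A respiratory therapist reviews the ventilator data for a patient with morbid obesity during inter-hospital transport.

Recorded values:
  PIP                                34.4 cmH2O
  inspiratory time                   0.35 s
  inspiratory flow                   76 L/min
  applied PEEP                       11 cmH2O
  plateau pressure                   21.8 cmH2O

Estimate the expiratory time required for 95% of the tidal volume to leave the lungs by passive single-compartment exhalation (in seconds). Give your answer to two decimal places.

Flow: 76 L/min ÷ 60 = 1.2667 L/s.
Vt = flow × Ti = 1.2667 L/s × 0.35 s × 1000 mL/L = 443.35 mL.
R = (PIP − Pplat)/V̇ = (34.4 − 21.8) / 1.2667 = 12.6/1.2667 = 9.947 cmH2O·s/L.
C = Vt/(Pplat − PEEP) = 443.35 / (21.8 − 11) = 443.35/10.8 = 41.051 mL/cmH2O.
τ = R × C = 9.947 × 0.04105 L/cmH2O = 0.4083 s.
t = −τ·ln(1 − 0.95) = −0.4083·ln(0.05) = 1.223 s.

1.22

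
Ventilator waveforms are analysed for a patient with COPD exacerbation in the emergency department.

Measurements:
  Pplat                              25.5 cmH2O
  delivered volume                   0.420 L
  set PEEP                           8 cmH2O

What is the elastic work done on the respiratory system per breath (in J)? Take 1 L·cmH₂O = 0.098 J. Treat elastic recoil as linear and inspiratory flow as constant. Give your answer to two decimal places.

Elastic work ≈ ½ × (Pplat − PEEP) × Vt = 0.5 × (25.5 − 8) × 0.420 L = 0.5 × 17.5 × 0.420 = 3.675 L·cmH2O.
× 0.098 J/(L·cmH2O) → 0.3602 J.

0.36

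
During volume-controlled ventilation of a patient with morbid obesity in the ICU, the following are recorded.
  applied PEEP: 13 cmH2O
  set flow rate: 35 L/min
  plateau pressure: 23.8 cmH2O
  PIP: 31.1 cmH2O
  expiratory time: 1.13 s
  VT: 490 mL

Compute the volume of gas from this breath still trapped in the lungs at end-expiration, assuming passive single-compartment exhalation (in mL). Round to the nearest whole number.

67

Flow: 35 L/min ÷ 60 = 0.5833 L/s.
R = (PIP − Pplat)/V̇ = (31.1 − 23.8) / 0.5833 = 7.3/0.5833 = 12.515 cmH2O·s/L.
C = Vt/(Pplat − PEEP) = 490.0 / (23.8 − 13) = 490.0/10.8 = 45.37 mL/cmH2O.
τ = R × C = 12.515 × 0.04537 L/cmH2O = 0.5678 s.
Fraction remaining = e^(−Te/τ) = e^(−1.13/0.5678) = 0.1367.
Trapped volume = 490.0 × 0.1367 = 66.983 mL.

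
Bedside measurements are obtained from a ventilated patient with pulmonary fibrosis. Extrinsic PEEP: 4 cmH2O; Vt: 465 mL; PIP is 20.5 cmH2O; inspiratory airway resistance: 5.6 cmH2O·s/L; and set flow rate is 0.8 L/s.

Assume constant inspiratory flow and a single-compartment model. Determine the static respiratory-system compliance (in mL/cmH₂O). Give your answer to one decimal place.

38.7

Equation of motion (constant flow): PIP = Vt/C + R·V̇ + PEEP.
Vt/C = PIP − R·V̇ − PEEP = 20.5 − 5.6×0.8 − 4 = 20.5 − 4.48 − 4 = 12.02 cmH2O.
C = Vt / 12.02 = 465 / 12.02 = 38.686 mL/cmH2O.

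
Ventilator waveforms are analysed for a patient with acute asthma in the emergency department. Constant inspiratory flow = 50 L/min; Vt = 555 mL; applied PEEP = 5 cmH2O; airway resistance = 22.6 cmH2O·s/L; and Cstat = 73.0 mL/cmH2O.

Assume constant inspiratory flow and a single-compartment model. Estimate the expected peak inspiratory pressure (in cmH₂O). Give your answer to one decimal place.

Flow: 50 L/min ÷ 60 = 0.8333 L/s.
Equation of motion (constant flow): PIP = Vt/C + R·V̇ + PEEP.
PIP = 555/73.0 + 22.6×0.8333 + 5 = 7.603 + 18.833 + 5 = 31.436 cmH2O.

31.4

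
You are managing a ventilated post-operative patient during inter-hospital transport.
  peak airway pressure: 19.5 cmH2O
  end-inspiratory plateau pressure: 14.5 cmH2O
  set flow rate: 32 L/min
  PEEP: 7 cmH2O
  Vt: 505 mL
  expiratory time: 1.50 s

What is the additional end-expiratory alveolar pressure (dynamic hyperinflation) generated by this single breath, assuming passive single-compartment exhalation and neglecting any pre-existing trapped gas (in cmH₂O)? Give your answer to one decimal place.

0.7

Flow: 32 L/min ÷ 60 = 0.5333 L/s.
R = (PIP − Pplat)/V̇ = (19.5 − 14.5) / 0.5333 = 5.0/0.5333 = 9.376 cmH2O·s/L.
C = Vt/(Pplat − PEEP) = 505.0 / (14.5 − 7) = 505.0/7.5 = 67.333 mL/cmH2O.
τ = R × C = 9.376 × 0.06733 L/cmH2O = 0.6313 s.
Fraction remaining = e^(−Te/τ) = e^(−1.50/0.6313) = 0.09292; trapped volume = 505.0 × 0.09292 = 46.925 mL.
Additional alveolar pressure from trapping ≈ V_trapped / C = 46.925 / 67.333 = 0.6969 cmH2O.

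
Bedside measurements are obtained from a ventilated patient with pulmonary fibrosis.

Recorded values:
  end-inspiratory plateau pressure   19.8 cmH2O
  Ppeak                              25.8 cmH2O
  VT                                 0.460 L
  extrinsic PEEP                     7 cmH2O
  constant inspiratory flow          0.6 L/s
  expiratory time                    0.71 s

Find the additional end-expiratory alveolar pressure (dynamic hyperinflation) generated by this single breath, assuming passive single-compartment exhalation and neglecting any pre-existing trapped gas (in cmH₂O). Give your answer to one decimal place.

R = (PIP − Pplat)/V̇ = (25.8 − 19.8) / 0.6 = 6.0/0.6 = 10.0 cmH2O·s/L.
C = Vt/(Pplat − PEEP) = 460.0 / (19.8 − 7) = 460.0/12.8 = 35.938 mL/cmH2O.
τ = R × C = 10.0 × 0.03594 L/cmH2O = 0.3594 s.
Fraction remaining = e^(−Te/τ) = e^(−0.71/0.3594) = 0.1387; trapped volume = 460.0 × 0.1387 = 63.802 mL.
Additional alveolar pressure from trapping ≈ V_trapped / C = 63.802 / 35.938 = 1.775 cmH2O.

1.8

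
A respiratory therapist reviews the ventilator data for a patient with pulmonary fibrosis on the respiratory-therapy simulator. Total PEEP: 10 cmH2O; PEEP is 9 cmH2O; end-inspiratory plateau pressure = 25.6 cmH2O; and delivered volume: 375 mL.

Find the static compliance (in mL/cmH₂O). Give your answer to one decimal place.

24.0

End-expiratory occlusion gives total PEEP = 10 cmH2O (intrinsic PEEP = 10 − 9 = 1). Use total PEEP for the elastic gradient.
Cstat = Vt / (Pplat − PEEPtotal) = 375 / (25.6 − 10) = 375 / 15.6 = 24.038 mL/cmH2O.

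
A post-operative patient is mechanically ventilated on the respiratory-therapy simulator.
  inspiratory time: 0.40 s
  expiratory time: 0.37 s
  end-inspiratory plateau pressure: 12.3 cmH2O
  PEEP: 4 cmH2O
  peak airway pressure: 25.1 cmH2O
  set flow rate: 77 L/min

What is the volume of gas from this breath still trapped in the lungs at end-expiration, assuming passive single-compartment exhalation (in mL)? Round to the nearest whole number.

282

Flow: 77 L/min ÷ 60 = 1.2833 L/s.
Vt = flow × Ti = 1.2833 L/s × 0.40 s × 1000 mL/L = 513.32 mL.
R = (PIP − Pplat)/V̇ = (25.1 − 12.3) / 1.2833 = 12.8/1.2833 = 9.974 cmH2O·s/L.
C = Vt/(Pplat − PEEP) = 513.32 / (12.3 − 4) = 513.32/8.3 = 61.846 mL/cmH2O.
τ = R × C = 9.974 × 0.06185 L/cmH2O = 0.6169 s.
Fraction remaining = e^(−Te/τ) = e^(−0.37/0.6169) = 0.5489.
Trapped volume = 513.32 × 0.5489 = 281.76 mL.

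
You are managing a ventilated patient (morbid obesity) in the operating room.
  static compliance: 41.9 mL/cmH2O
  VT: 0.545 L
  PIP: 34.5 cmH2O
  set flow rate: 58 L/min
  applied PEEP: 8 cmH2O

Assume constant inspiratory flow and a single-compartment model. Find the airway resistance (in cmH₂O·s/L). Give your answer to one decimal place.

Flow: 58 L/min ÷ 60 = 0.9667 L/s.
Equation of motion (constant flow): PIP = Vt/C + R·V̇ + PEEP.
R·V̇ = PIP − Vt/C − PEEP = 34.5 − 545/41.9 − 8 = 34.5 − 13.007 − 8 = 13.493 cmH2O.
R = 13.493 / 0.9667 = 13.958 cmH2O·s/L.

14.0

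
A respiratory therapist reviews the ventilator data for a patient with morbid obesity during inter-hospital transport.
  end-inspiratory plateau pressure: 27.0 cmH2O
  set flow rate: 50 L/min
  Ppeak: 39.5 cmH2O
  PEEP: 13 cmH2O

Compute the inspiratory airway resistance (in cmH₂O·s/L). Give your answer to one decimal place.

15.0

Flow: 50 L/min ÷ 60 = 0.8333 L/s.
Raw = (PIP − Pplat) / flow = (39.5 − 27.0) / 0.8333 = 12.5 / 0.8333 = 15.001 cmH2O·s/L.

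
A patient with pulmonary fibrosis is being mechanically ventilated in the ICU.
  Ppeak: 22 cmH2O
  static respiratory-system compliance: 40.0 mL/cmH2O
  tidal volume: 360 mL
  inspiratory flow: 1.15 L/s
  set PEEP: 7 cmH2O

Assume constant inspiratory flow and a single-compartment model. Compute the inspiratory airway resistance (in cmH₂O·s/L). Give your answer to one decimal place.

Equation of motion (constant flow): PIP = Vt/C + R·V̇ + PEEP.
R·V̇ = PIP − Vt/C − PEEP = 22 − 360/40.0 − 7 = 22 − 9.0 − 7 = 6.0 cmH2O.
R = 6.0 / 1.15 = 5.217 cmH2O·s/L.

5.2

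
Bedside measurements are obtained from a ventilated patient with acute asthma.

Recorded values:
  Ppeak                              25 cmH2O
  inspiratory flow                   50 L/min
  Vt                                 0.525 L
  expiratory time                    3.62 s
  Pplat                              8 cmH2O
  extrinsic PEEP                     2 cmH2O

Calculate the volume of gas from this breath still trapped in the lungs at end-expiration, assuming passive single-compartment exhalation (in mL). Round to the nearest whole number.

Flow: 50 L/min ÷ 60 = 0.8333 L/s.
R = (PIP − Pplat)/V̇ = (25 − 8) / 0.8333 = 17.0/0.8333 = 20.401 cmH2O·s/L.
C = Vt/(Pplat − PEEP) = 525.0 / (8 − 2) = 525.0/6.0 = 87.5 mL/cmH2O.
τ = R × C = 20.401 × 0.0875 L/cmH2O = 1.785 s.
Fraction remaining = e^(−Te/τ) = e^(−3.62/1.785) = 0.1316.
Trapped volume = 525.0 × 0.1316 = 69.09 mL.

69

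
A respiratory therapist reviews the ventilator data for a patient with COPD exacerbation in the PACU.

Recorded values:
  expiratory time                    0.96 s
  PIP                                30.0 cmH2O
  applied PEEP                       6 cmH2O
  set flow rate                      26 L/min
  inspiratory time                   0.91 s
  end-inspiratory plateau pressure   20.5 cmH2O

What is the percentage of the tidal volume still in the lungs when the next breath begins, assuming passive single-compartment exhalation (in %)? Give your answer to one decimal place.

20.0

Flow: 26 L/min ÷ 60 = 0.4333 L/s.
Vt = flow × Ti = 0.4333 L/s × 0.91 s × 1000 mL/L = 394.3 mL.
R = (PIP − Pplat)/V̇ = (30.0 − 20.5) / 0.4333 = 9.5/0.4333 = 21.925 cmH2O·s/L.
C = Vt/(Pplat − PEEP) = 394.3 / (20.5 − 6) = 394.3/14.5 = 27.193 mL/cmH2O.
τ = R × C = 21.925 × 0.02719 L/cmH2O = 0.5961 s.
Fraction remaining at end-expiration = e^(−Te/τ) = e^(−0.96/0.5961) = 0.1998 → 19.98%.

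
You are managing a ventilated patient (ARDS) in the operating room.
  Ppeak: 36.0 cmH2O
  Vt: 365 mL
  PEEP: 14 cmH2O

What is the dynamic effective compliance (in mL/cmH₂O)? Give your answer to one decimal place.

16.6

Dynamic compliance = Vt / (PIP − PEEP) = 365 / (36.0 − 14) = 365 / 22.0 = 16.591 mL/cmH2O.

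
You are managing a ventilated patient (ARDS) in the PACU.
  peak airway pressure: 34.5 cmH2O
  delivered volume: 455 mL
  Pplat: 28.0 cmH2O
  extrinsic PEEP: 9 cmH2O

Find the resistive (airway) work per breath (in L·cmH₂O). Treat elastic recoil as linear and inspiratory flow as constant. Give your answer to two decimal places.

2.96

With constant inspiratory flow the resistive pressure is constant at PIP − Pplat = 34.5 − 28.0 = 6.5 cmH2O, so resistive work = 6.5 × 0.455 = 2.958 L·cmH2O.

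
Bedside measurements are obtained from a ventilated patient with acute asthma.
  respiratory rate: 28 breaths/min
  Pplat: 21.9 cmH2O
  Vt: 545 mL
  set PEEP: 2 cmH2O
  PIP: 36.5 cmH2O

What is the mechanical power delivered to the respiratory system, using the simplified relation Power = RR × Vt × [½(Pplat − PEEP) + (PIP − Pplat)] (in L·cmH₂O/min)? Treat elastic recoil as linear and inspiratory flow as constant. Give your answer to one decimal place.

Per-breath work = Vt × [½(Pplat−PEEP) + (PIP−Pplat)] = 0.545 × [0.5×19.9 + 14.6] = 0.545 × 24.55 = 13.38 L·cmH2O.
Power = 28 × 13.38 = 374.64 L·cmH2O/min.

374.6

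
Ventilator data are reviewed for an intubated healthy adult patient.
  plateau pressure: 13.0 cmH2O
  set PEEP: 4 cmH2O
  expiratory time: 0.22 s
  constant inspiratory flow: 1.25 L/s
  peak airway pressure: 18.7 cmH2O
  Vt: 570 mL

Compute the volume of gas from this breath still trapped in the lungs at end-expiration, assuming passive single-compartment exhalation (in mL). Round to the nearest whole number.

R = (PIP − Pplat)/V̇ = (18.7 − 13.0) / 1.25 = 5.7/1.25 = 4.56 cmH2O·s/L.
C = Vt/(Pplat − PEEP) = 570.0 / (13.0 − 4) = 570.0/9.0 = 63.333 mL/cmH2O.
τ = R × C = 4.56 × 0.06333 L/cmH2O = 0.2888 s.
Fraction remaining = e^(−Te/τ) = e^(−0.22/0.2888) = 0.4668.
Trapped volume = 570.0 × 0.4668 = 266.08 mL.

266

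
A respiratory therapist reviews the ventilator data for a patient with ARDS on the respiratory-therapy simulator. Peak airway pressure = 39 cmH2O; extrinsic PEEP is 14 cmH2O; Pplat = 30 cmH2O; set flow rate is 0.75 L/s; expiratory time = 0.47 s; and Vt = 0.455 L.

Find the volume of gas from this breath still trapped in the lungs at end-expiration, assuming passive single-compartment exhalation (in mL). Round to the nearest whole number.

115

R = (PIP − Pplat)/V̇ = (39 − 30) / 0.75 = 9.0/0.75 = 12.0 cmH2O·s/L.
C = Vt/(Pplat − PEEP) = 455.0 / (30 − 14) = 455.0/16.0 = 28.438 mL/cmH2O.
τ = R × C = 12.0 × 0.02844 L/cmH2O = 0.3413 s.
Fraction remaining = e^(−Te/τ) = e^(−0.47/0.3413) = 0.2523.
Trapped volume = 455.0 × 0.2523 = 114.8 mL.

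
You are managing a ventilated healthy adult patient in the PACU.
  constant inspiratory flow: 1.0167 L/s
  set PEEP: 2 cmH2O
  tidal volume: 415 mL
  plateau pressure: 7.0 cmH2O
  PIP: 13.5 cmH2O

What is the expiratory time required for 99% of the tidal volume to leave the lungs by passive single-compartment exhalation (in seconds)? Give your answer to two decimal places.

2.44

R = (PIP − Pplat)/V̇ = (13.5 − 7.0) / 1.0167 = 6.5/1.0167 = 6.393 cmH2O·s/L.
C = Vt/(Pplat − PEEP) = 415.0 / (7.0 − 2) = 415.0/5.0 = 83.0 mL/cmH2O.
τ = R × C = 6.393 × 0.083 L/cmH2O = 0.5306 s.
t = −τ·ln(1 − 0.99) = −0.5306·ln(0.01) = 2.444 s.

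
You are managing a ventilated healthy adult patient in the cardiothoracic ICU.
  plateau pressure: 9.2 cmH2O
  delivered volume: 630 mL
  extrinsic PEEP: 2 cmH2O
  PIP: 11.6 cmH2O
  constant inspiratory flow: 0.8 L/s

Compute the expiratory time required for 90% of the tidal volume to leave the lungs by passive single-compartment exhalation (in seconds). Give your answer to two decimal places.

R = (PIP − Pplat)/V̇ = (11.6 − 9.2) / 0.8 = 2.4/0.8 = 3.0 cmH2O·s/L.
C = Vt/(Pplat − PEEP) = 630.0 / (9.2 − 2) = 630.0/7.2 = 87.5 mL/cmH2O.
τ = R × C = 3.0 × 0.0875 L/cmH2O = 0.2625 s.
t = −τ·ln(1 − 0.90) = −0.2625·ln(0.1) = 0.6044 s.

0.60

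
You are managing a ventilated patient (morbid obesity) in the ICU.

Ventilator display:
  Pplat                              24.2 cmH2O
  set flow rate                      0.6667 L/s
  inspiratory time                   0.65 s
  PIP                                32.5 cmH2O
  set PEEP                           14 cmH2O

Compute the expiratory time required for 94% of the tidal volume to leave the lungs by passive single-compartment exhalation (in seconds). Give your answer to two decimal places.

Vt = flow × Ti = 0.6667 L/s × 0.65 s × 1000 mL/L = 433.36 mL.
R = (PIP − Pplat)/V̇ = (32.5 − 24.2) / 0.6667 = 8.3/0.6667 = 12.449 cmH2O·s/L.
C = Vt/(Pplat − PEEP) = 433.36 / (24.2 − 14) = 433.36/10.2 = 42.486 mL/cmH2O.
τ = R × C = 12.449 × 0.04249 L/cmH2O = 0.529 s.
t = −τ·ln(1 − 0.94) = −0.529·ln(0.06) = 1.488 s.

1.49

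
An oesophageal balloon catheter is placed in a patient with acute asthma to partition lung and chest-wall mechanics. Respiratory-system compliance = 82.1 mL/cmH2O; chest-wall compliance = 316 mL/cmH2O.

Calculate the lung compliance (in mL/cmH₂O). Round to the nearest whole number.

1/CL = 1/Crs − 1/Ccw.
1/CL = 1/82.1 − 1/316 = 0.009016.
CL = 110.91 mL/cmH2O.

111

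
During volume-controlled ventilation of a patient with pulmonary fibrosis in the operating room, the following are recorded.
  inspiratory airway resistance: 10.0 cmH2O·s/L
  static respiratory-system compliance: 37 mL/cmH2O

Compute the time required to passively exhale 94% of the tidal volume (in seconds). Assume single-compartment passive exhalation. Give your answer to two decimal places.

1.04

τ = R × C = 10.0 × 37 mL/cmH2O = 10.0 × 0.037 L/cmH2O = 0.37 s.
Exhaled fraction f = 1 − e^(−t/τ) → t = −τ·ln(1 − f) = −0.37·ln(0.06) = 1.041 s.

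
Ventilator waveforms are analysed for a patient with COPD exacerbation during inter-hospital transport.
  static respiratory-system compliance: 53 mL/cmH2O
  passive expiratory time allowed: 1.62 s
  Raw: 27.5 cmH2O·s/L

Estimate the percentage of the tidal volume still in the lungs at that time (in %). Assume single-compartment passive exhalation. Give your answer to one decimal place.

τ = R × C = 27.5 × 53 mL/cmH2O = 27.5 × 0.053 L/cmH2O = 1.458 s.
Passive exhalation: V(t)/V₀ = e^(−t/τ) = e^(−1.62/1.458) = 0.3292.
Fraction remaining = 0.3292 → 32.92%.

32.9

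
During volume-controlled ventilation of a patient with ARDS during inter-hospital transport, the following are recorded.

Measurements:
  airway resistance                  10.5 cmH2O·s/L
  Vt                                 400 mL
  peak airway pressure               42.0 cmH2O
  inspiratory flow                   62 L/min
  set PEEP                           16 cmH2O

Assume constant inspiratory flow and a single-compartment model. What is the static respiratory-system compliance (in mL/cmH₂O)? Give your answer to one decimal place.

Flow: 62 L/min ÷ 60 = 1.0333 L/s.
Equation of motion (constant flow): PIP = Vt/C + R·V̇ + PEEP.
Vt/C = PIP − R·V̇ − PEEP = 42.0 − 10.5×1.0333 − 16 = 42.0 − 10.85 − 16 = 15.15 cmH2O.
C = Vt / 15.15 = 400 / 15.15 = 26.403 mL/cmH2O.

26.4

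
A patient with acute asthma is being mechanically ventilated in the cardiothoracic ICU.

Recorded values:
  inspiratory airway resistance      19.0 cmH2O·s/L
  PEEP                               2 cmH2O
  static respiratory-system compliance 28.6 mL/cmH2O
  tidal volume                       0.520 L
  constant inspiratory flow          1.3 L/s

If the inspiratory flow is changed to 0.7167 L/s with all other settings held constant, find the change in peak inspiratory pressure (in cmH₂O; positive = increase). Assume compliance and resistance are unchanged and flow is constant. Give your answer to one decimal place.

PIP = Vt/C + R·V̇ + PEEP (constant-flow equation of motion).
Only the resistive term changes: ΔPIP = R × ΔV̇ = 19.0 × (0.7167 − 1.3) = 19.0 × -0.5833 = -11.083 cmH2O.

-11.1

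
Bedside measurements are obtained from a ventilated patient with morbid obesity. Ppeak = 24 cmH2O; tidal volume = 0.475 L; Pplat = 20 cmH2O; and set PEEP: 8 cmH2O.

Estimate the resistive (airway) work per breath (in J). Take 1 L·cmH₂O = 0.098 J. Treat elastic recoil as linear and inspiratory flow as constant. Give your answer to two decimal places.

0.19

With constant inspiratory flow the resistive pressure is constant at PIP − Pplat = 24 − 20 = 4.0 cmH2O, so resistive work = 4.0 × 0.475 = 1.9 L·cmH2O.
× 0.098 J/(L·cmH2O) → 0.1862 J.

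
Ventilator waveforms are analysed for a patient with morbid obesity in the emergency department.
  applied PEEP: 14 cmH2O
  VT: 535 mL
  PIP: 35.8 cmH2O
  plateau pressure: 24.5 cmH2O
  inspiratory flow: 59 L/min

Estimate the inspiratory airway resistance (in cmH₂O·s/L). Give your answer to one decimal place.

11.5

Flow: 59 L/min ÷ 60 = 0.9833 L/s.
Raw = (PIP − Pplat) / flow = (35.8 − 24.5) / 0.9833 = 11.3 / 0.9833 = 11.492 cmH2O·s/L.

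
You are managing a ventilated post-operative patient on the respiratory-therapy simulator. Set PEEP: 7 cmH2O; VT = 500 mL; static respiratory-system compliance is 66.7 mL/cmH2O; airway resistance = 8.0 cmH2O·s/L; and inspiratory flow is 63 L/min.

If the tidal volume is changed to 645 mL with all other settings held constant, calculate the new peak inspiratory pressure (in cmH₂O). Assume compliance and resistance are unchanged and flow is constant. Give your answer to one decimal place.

25.1

Flow: 63 L/min ÷ 60 = 1.05 L/s.
PIP = Vt/C + R·V̇ + PEEP (constant-flow equation of motion).
Only the elastic term changes: ΔPIP = ΔVt / C = (645 − 500) / 66.7 = 2.174 cmH2O.
Original PIP = 500/66.7 + 8.0×1.05 + 7 = 22.896 cmH2O; new PIP = 22.896 + (2.174) = 25.07 cmH2O.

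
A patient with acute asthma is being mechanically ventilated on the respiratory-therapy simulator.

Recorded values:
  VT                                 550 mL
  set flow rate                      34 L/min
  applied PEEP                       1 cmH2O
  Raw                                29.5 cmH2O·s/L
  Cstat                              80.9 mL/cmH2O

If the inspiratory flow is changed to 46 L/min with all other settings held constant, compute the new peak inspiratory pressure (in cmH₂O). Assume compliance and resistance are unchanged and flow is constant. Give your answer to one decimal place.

Flow: 34 L/min ÷ 60 = 0.5667 L/s.
New flow: 46 L/min ÷ 60 = 0.7667 L/s.
PIP = Vt/C + R·V̇ + PEEP (constant-flow equation of motion).
Only the resistive term changes: ΔPIP = R × ΔV̇ = 29.5 × (0.7667 − 0.5667) = 29.5 × 0.2 = 5.9 cmH2O.
Original PIP = 550/80.9 + 29.5×0.5667 + 1 = 24.516 cmH2O; new PIP = 24.516 + (5.9) = 30.416 cmH2O.

30.4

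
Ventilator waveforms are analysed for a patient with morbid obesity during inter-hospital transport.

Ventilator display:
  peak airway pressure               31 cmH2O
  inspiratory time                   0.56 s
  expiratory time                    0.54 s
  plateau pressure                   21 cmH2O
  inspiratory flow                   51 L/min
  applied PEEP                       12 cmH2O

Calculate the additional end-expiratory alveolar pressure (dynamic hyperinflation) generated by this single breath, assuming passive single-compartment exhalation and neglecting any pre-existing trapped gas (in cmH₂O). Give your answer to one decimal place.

Flow: 51 L/min ÷ 60 = 0.85 L/s.
Vt = flow × Ti = 0.85 L/s × 0.56 s × 1000 mL/L = 476.0 mL.
R = (PIP − Pplat)/V̇ = (31 − 21) / 0.85 = 10.0/0.85 = 11.765 cmH2O·s/L.
C = Vt/(Pplat − PEEP) = 476.0 / (21 − 12) = 476.0/9.0 = 52.889 mL/cmH2O.
τ = R × C = 11.765 × 0.05289 L/cmH2O = 0.6223 s.
Fraction remaining = e^(−Te/τ) = e^(−0.54/0.6223) = 0.4199; trapped volume = 476.0 × 0.4199 = 199.87 mL.
Additional alveolar pressure from trapping ≈ V_trapped / C = 199.87 / 52.889 = 3.779 cmH2O.

3.8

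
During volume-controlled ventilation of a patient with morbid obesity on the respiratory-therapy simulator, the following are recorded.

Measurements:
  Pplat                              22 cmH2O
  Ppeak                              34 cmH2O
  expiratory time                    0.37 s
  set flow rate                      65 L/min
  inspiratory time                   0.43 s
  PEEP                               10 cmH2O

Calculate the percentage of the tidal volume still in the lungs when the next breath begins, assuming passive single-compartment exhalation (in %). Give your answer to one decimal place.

Flow: 65 L/min ÷ 60 = 1.0833 L/s.
Vt = flow × Ti = 1.0833 L/s × 0.43 s × 1000 mL/L = 465.82 mL.
R = (PIP − Pplat)/V̇ = (34 − 22) / 1.0833 = 12.0/1.0833 = 11.077 cmH2O·s/L.
C = Vt/(Pplat − PEEP) = 465.82 / (22 − 10) = 465.82/12.0 = 38.818 mL/cmH2O.
τ = R × C = 11.077 × 0.03882 L/cmH2O = 0.43 s.
Fraction remaining at end-expiration = e^(−Te/τ) = e^(−0.37/0.43) = 0.423 → 42.3%.

42.3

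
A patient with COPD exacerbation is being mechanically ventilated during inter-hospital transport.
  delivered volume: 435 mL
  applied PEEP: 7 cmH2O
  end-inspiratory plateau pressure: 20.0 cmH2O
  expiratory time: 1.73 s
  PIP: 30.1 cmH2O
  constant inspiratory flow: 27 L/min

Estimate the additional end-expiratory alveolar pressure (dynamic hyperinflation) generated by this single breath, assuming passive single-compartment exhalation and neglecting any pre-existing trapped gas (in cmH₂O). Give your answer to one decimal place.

Flow: 27 L/min ÷ 60 = 0.45 L/s.
R = (PIP − Pplat)/V̇ = (30.1 − 20.0) / 0.45 = 10.1/0.45 = 22.444 cmH2O·s/L.
C = Vt/(Pplat − PEEP) = 435.0 / (20.0 − 7) = 435.0/13.0 = 33.462 mL/cmH2O.
τ = R × C = 22.444 × 0.03346 L/cmH2O = 0.751 s.
Fraction remaining = e^(−Te/τ) = e^(−1.73/0.751) = 0.0999; trapped volume = 435.0 × 0.0999 = 43.457 mL.
Additional alveolar pressure from trapping ≈ V_trapped / C = 43.457 / 33.462 = 1.299 cmH2O.

1.3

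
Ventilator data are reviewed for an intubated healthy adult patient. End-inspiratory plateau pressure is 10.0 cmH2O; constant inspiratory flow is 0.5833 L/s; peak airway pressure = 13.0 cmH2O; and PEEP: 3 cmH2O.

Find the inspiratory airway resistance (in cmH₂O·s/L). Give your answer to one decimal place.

Raw = (PIP − Pplat) / flow = (13.0 − 10.0) / 0.5833 = 3.0 / 0.5833 = 5.143 cmH2O·s/L.

5.1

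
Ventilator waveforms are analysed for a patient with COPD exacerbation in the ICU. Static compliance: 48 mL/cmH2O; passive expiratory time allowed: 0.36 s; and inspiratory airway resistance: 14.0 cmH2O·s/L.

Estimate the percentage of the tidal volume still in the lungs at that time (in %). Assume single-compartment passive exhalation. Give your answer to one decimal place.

58.5

τ = R × C = 14.0 × 48 mL/cmH2O = 14.0 × 0.048 L/cmH2O = 0.672 s.
Passive exhalation: V(t)/V₀ = e^(−t/τ) = e^(−0.36/0.672) = 0.5853.
Fraction remaining = 0.5853 → 58.53%.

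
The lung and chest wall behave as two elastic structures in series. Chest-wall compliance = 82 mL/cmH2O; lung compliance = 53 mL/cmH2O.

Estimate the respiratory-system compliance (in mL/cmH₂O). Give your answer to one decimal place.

Lung and chest wall are elastances in series: 1/Crs = 1/CL + 1/Ccw.
1/Crs = 1/53 + 1/82 = 0.03106.
Crs = 32.196 mL/cmH2O.

32.2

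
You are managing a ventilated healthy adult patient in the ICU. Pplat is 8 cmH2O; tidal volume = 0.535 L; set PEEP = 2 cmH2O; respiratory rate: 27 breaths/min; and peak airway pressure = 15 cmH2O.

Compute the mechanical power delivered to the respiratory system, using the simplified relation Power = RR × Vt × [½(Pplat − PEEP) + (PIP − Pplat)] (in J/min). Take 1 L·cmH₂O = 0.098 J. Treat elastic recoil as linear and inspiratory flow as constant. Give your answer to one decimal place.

14.2

Per-breath work = Vt × [½(Pplat−PEEP) + (PIP−Pplat)] = 0.535 × [0.5×6.0 + 7.0] = 0.535 × 10.0 = 5.35 L·cmH2O.
Power = 27 × 5.35 = 144.45 L·cmH2O/min.
× 0.098 J/(L·cmH2O) → 14.156 J/min.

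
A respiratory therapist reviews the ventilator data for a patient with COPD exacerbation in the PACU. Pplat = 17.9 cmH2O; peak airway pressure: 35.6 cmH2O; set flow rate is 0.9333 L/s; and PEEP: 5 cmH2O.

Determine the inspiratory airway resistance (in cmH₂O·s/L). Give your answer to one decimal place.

Raw = (PIP − Pplat) / flow = (35.6 − 17.9) / 0.9333 = 17.7 / 0.9333 = 18.965 cmH2O·s/L.

19.0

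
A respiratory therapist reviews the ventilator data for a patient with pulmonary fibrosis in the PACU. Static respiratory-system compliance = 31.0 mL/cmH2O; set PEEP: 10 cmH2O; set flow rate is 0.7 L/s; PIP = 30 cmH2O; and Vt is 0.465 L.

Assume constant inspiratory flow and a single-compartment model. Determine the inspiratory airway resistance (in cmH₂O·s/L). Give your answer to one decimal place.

Equation of motion (constant flow): PIP = Vt/C + R·V̇ + PEEP.
R·V̇ = PIP − Vt/C − PEEP = 30 − 465/31.0 − 10 = 30 − 15.0 − 10 = 5.0 cmH2O.
R = 5.0 / 0.7 = 7.143 cmH2O·s/L.

7.1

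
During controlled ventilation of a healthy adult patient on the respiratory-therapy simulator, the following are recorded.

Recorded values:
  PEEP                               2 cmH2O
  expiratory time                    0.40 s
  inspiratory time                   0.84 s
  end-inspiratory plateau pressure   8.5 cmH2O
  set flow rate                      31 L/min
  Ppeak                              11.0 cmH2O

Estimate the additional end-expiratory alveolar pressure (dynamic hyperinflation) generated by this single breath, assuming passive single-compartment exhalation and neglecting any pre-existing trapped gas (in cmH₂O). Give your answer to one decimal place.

1.9

Flow: 31 L/min ÷ 60 = 0.5167 L/s.
Vt = flow × Ti = 0.5167 L/s × 0.84 s × 1000 mL/L = 434.03 mL.
R = (PIP − Pplat)/V̇ = (11.0 − 8.5) / 0.5167 = 2.5/0.5167 = 4.838 cmH2O·s/L.
C = Vt/(Pplat − PEEP) = 434.03 / (8.5 − 2) = 434.03/6.5 = 66.774 mL/cmH2O.
τ = R × C = 4.838 × 0.06677 L/cmH2O = 0.323 s.
Fraction remaining = e^(−Te/τ) = e^(−0.40/0.323) = 0.2899; trapped volume = 434.03 × 0.2899 = 125.83 mL.
Additional alveolar pressure from trapping ≈ V_trapped / C = 125.83 / 66.774 = 1.884 cmH2O.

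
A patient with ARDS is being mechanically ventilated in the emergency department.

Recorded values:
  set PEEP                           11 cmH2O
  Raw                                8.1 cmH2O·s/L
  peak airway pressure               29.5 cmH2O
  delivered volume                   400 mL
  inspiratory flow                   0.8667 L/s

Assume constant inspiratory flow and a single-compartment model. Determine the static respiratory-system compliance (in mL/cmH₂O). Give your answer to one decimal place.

Equation of motion (constant flow): PIP = Vt/C + R·V̇ + PEEP.
Vt/C = PIP − R·V̇ − PEEP = 29.5 − 8.1×0.8667 − 11 = 29.5 − 7.02 − 11 = 11.48 cmH2O.
C = Vt / 11.48 = 400 / 11.48 = 34.843 mL/cmH2O.

34.8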